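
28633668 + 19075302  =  47708970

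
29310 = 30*977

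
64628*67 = 4330076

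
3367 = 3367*1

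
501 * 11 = 5511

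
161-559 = -398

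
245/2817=245/2817 = 0.09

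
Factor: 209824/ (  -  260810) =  - 104912/130405 = - 2^4*5^( - 1 )*11^ ( - 1)*79^1 *83^1*2371^(-1 )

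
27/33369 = 9/11123= 0.00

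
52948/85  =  52948/85 = 622.92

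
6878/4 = 1719 + 1/2 = 1719.50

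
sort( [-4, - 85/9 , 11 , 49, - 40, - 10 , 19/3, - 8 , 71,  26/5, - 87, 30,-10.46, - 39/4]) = [ - 87, - 40, - 10.46 , - 10, - 39/4, - 85/9, - 8,  -  4, 26/5, 19/3, 11 , 30, 49,71]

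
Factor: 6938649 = 3^3*79^1 * 3253^1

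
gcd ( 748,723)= 1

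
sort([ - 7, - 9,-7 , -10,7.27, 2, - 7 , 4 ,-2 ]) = [-10,-9,  -  7,- 7, - 7, - 2,2, 4, 7.27]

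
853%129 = 79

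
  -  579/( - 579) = 1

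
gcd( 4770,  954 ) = 954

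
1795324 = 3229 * 556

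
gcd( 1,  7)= 1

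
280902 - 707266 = -426364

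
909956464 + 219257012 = 1129213476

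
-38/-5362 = 19/2681 = 0.01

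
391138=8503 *46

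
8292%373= 86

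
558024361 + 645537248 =1203561609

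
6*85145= 510870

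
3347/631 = 5+192/631 = 5.30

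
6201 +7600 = 13801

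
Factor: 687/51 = 229/17  =  17^(-1 )*229^1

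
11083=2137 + 8946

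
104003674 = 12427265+91576409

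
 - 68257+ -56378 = - 124635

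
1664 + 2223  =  3887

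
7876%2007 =1855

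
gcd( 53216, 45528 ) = 8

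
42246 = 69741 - 27495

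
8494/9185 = 8494/9185  =  0.92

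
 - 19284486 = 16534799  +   - 35819285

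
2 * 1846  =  3692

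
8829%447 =336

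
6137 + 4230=10367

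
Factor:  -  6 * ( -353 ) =2^1 * 3^1 * 353^1= 2118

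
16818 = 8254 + 8564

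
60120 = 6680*9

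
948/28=33 + 6/7 = 33.86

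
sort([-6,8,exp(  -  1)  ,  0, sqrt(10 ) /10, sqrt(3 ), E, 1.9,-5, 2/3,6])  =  [- 6, -5, 0,sqrt(10 ) /10, exp(-1),2/3,sqrt( 3), 1.9,E, 6, 8]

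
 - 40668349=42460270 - 83128619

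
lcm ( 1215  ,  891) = 13365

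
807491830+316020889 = 1123512719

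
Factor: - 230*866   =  -2^2*5^1*23^1*433^1 = - 199180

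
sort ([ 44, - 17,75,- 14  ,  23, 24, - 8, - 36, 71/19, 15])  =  [- 36, - 17, - 14, - 8, 71/19, 15, 23,24, 44, 75 ] 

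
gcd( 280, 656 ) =8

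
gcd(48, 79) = 1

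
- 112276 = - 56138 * 2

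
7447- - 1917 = 9364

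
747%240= 27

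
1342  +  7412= 8754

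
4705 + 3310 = 8015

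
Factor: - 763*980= - 747740 = -2^2*5^1 * 7^3*109^1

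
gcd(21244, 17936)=4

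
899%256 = 131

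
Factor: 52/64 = 13/16 = 2^(  -  4)*13^1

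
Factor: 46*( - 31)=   -  2^1*23^1*31^1= -  1426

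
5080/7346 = 2540/3673 = 0.69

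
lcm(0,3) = 0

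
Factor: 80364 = 2^2 * 3^1*37^1*181^1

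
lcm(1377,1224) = 11016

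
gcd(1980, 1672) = 44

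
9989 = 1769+8220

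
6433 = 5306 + 1127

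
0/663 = 0 = 0.00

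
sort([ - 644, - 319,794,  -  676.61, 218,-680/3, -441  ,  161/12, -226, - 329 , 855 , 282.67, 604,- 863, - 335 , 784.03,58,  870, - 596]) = [ - 863, - 676.61, - 644 ,-596, - 441, - 335,  -  329, - 319, - 680/3 , - 226,161/12,58, 218,282.67, 604,784.03 , 794, 855  ,  870]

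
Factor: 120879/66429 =3^1 * 37^1 * 61^( - 1 ) = 111/61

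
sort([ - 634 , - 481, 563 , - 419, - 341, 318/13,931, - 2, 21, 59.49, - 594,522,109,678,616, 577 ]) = [ - 634, - 594, - 481,-419, - 341, - 2,21, 318/13,59.49,109, 522,563,577,616,678, 931 ] 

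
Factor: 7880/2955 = 2^3* 3^( - 1) = 8/3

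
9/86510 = 9/86510 = 0.00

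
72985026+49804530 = 122789556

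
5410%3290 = 2120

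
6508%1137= 823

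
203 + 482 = 685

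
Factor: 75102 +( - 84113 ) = - 9011^1 =- 9011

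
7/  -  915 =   -  1 + 908/915 = - 0.01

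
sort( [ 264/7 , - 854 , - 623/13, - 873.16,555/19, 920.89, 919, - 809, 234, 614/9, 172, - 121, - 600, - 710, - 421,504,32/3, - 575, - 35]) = [ - 873.16 , - 854,- 809, - 710, - 600, - 575,-421, - 121, - 623/13,-35, 32/3,555/19,  264/7,614/9  ,  172,234, 504, 919, 920.89]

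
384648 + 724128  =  1108776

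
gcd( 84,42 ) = 42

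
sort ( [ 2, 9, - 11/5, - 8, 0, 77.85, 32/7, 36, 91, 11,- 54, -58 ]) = [ - 58, - 54, - 8, - 11/5,0, 2 , 32/7, 9, 11,36,  77.85,91]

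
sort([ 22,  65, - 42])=[ - 42, 22 , 65]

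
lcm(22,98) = 1078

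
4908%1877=1154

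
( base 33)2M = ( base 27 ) 37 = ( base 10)88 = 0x58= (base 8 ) 130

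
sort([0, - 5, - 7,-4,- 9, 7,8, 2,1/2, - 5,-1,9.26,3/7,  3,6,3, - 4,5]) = [-9, - 7, -5,-5, - 4, - 4, - 1,0, 3/7, 1/2 , 2,3, 3,5, 6, 7,8 , 9.26 ] 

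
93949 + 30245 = 124194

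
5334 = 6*889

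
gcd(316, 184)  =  4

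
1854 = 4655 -2801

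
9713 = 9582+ 131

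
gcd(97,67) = 1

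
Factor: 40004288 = 2^6*61^1* 10247^1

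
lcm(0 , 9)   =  0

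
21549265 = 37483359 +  - 15934094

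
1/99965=1/99965 =0.00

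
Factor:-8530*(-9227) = 2^1*5^1*853^1*9227^1 = 78706310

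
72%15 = 12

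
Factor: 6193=11^1*563^1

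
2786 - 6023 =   -  3237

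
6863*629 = 4316827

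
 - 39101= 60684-99785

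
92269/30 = 92269/30 =3075.63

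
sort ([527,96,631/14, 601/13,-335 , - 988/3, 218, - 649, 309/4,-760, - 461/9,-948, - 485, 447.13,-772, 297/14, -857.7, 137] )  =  [-948, - 857.7, - 772,  -  760, - 649,-485, - 335, - 988/3, - 461/9, 297/14,631/14, 601/13, 309/4 , 96, 137, 218, 447.13,527 ]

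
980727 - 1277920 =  - 297193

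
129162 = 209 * 618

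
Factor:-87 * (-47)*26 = 106314 = 2^1*3^1*13^1*29^1*47^1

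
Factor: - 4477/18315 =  - 3^( - 2 )*5^( - 1 ) * 11^1= - 11/45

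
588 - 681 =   -  93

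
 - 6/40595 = -1 +40589/40595 = - 0.00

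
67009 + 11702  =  78711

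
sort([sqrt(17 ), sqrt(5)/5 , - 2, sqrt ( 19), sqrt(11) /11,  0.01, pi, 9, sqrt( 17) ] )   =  [-2, 0.01,  sqrt(11)/11, sqrt( 5 ) /5, pi, sqrt( 17 ), sqrt(17),sqrt( 19), 9 ] 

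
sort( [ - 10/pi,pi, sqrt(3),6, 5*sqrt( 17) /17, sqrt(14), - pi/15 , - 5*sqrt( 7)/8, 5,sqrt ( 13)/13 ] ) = [ - 10/pi, - 5*sqrt(7)/8, - pi/15, sqrt( 13 ) /13,5*sqrt(17)/17, sqrt( 3 ), pi, sqrt(14), 5, 6]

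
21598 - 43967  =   - 22369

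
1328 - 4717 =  - 3389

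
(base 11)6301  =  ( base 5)231400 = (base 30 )98A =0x209E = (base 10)8350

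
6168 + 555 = 6723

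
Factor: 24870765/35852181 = 5^1*1429^( - 1 )*8363^( - 1)*1658051^1 = 8290255/11950727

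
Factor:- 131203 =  - 131203^1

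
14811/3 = 4937 = 4937.00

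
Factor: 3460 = 2^2 *5^1*173^1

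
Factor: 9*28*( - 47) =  - 2^2* 3^2*7^1 * 47^1 = - 11844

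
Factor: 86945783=86945783^1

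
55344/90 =614 + 14/15 = 614.93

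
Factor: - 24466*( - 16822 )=2^2*13^2*647^1 * 941^1 = 411567052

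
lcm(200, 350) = 1400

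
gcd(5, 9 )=1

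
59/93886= 59/93886 = 0.00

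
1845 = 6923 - 5078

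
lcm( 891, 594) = 1782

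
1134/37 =30  +  24/37 = 30.65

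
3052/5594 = 1526/2797= 0.55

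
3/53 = 3/53  =  0.06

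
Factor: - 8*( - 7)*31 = 2^3 *7^1*31^1= 1736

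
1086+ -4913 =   -  3827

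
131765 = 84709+47056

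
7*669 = 4683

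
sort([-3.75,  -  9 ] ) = [ - 9, - 3.75 ]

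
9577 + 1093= 10670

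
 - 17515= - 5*3503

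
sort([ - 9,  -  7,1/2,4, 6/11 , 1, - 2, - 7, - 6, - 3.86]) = [ - 9,- 7, - 7, - 6,  -  3.86, - 2 , 1/2,6/11,1,4] 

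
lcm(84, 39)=1092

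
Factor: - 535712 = - 2^5*16741^1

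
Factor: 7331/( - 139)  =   - 139^( - 1 )*7331^1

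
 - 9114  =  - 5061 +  - 4053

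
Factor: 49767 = 3^1*53^1*313^1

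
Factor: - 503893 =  - 13^1*83^1*467^1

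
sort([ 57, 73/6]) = [ 73/6,57]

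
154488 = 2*77244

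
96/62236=24/15559= 0.00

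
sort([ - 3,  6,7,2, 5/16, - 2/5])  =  [ - 3, - 2/5,5/16,2,6,7 ]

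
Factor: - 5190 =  - 2^1*3^1*5^1  *173^1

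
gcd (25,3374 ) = 1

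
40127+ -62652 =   -  22525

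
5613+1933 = 7546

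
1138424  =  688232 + 450192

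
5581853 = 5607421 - 25568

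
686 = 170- -516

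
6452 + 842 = 7294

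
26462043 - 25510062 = 951981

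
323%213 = 110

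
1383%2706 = 1383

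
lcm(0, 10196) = 0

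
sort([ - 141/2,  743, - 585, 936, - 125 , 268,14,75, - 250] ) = [ - 585, - 250  ,  -  125, - 141/2,14, 75,  268,743, 936]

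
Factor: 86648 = 2^3 *10831^1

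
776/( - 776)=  - 1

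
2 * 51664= 103328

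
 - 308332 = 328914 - 637246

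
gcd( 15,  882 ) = 3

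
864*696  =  601344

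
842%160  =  42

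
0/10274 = 0 =0.00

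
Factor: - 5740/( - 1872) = 2^( - 2)*3^(-2 )*5^1*7^1*13^( - 1 )*41^1 = 1435/468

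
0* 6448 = 0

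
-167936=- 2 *83968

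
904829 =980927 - 76098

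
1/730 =1/730 = 0.00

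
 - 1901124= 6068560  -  7969684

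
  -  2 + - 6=-8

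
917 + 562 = 1479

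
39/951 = 13/317 = 0.04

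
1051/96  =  1051/96 = 10.95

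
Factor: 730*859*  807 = 506045490 = 2^1  *  3^1*5^1*73^1*269^1*859^1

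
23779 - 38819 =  - 15040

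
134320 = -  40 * ( - 3358)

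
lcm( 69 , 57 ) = 1311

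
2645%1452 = 1193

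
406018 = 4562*89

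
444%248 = 196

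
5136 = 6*856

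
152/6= 76/3 = 25.33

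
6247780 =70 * 89254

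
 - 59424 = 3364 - 62788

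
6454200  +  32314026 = 38768226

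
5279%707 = 330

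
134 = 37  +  97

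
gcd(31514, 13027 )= 7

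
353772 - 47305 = 306467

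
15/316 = 15/316 =0.05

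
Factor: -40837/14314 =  - 2^(  -  1) * 17^( - 1) * 97^1 = - 97/34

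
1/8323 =1/8323 = 0.00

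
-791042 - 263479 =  - 1054521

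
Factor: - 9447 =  - 3^1*47^1 * 67^1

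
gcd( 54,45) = 9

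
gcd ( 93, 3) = 3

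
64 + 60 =124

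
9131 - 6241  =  2890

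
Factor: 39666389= 7^1*17^1*333331^1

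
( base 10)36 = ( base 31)15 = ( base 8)44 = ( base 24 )1c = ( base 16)24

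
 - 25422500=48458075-73880575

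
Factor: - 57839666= - 2^1*4483^1*6451^1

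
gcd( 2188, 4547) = 1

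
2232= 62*36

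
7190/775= 9 + 43/155 = 9.28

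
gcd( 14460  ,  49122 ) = 6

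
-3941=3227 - 7168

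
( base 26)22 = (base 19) 2g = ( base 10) 54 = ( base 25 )24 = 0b110110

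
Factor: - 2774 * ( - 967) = 2682458 = 2^1*19^1* 73^1*967^1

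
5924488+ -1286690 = 4637798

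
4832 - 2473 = 2359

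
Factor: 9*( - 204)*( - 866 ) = 1589976 = 2^3 * 3^3*17^1*433^1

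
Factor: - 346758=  - 2^1*3^1*57793^1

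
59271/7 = 59271/7 = 8467.29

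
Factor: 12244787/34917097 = 769^1*1013^(-1)*15923^1*34469^( - 1) 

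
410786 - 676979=- 266193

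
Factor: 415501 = 113^1 * 3677^1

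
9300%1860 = 0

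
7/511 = 1/73 = 0.01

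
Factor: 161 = 7^1*23^1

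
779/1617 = 779/1617 = 0.48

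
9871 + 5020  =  14891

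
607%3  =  1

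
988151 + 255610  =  1243761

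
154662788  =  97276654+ 57386134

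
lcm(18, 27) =54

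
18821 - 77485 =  - 58664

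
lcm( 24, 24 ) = 24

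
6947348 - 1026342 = 5921006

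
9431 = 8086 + 1345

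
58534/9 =6503+7/9 = 6503.78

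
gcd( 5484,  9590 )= 2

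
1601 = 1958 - 357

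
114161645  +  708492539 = 822654184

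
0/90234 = 0 = 0.00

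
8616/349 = 8616/349 = 24.69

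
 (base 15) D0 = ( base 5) 1240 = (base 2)11000011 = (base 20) 9f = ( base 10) 195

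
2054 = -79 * ( - 26 ) 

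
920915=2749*335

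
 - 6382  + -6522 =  - 12904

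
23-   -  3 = 26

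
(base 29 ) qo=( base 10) 778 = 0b1100001010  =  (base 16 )30A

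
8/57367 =8/57367  =  0.00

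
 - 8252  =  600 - 8852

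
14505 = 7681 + 6824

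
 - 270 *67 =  - 18090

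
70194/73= 70194/73  =  961.56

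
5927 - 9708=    - 3781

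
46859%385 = 274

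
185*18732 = 3465420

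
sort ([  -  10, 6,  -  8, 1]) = [-10, - 8  ,  1, 6 ]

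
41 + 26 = 67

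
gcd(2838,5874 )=66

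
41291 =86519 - 45228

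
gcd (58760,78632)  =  8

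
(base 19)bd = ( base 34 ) 6I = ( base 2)11011110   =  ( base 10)222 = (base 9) 266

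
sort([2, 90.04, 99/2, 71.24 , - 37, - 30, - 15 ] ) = [-37 , - 30, - 15,2, 99/2, 71.24,90.04]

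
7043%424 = 259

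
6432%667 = 429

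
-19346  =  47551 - 66897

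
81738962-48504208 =33234754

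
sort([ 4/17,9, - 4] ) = [-4, 4/17, 9]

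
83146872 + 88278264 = 171425136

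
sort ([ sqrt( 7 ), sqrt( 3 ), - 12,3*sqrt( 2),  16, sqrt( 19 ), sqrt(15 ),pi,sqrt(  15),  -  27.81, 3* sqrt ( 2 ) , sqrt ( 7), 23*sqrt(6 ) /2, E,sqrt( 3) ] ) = [-27.81, - 12, sqrt( 3 ),  sqrt(3), sqrt( 7 ), sqrt ( 7 ), E,pi, sqrt( 15), sqrt( 15),3*  sqrt( 2 ), 3*sqrt(2), sqrt( 19),  16,23* sqrt(6) /2]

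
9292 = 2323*4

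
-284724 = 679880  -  964604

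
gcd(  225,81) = 9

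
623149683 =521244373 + 101905310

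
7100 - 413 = 6687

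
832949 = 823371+9578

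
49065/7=49065/7 =7009.29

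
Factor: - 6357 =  - 3^1*13^1*163^1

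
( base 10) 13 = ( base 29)D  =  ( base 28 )D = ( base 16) D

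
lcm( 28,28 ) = 28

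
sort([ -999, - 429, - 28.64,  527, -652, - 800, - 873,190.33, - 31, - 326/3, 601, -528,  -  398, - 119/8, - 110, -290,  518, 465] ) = [ - 999, - 873, -800,-652, - 528 , - 429, - 398, - 290, - 110,-326/3, - 31,  -  28.64, - 119/8,190.33, 465, 518  ,  527, 601 ] 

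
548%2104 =548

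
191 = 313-122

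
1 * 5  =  5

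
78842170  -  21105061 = 57737109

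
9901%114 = 97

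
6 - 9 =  - 3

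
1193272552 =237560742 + 955711810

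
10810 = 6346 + 4464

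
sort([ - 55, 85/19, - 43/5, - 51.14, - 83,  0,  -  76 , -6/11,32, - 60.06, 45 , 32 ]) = [-83, - 76, - 60.06, - 55, - 51.14,  -  43/5 , - 6/11,0, 85/19,  32,32,45 ]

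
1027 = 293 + 734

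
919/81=919/81 = 11.35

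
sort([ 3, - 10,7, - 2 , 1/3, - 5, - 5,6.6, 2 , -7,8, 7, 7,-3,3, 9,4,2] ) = [-10, - 7, - 5, - 5, -3, - 2, 1/3,  2 , 2, 3,3,4,6.6,7,7,7,8,9] 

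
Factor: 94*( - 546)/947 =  - 2^2 *3^1*7^1 * 13^1*47^1*947^( - 1 ) = -51324/947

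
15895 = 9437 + 6458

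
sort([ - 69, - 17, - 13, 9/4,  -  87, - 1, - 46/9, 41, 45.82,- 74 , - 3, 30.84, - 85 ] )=[ - 87, - 85, - 74, - 69, - 17,  -  13,-46/9,-3, - 1,9/4,  30.84,41, 45.82]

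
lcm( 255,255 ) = 255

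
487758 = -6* (-81293) 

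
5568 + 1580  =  7148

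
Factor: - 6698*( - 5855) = 39216790 = 2^1*5^1*17^1*197^1*1171^1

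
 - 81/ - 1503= 9/167 = 0.05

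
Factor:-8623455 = - 3^1*5^1*547^1 * 1051^1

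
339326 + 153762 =493088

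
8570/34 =4285/17 = 252.06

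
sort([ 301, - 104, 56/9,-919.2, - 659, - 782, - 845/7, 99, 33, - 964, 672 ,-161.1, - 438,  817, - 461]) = [ - 964, - 919.2,-782, - 659, - 461, - 438, - 161.1, - 845/7, - 104,56/9, 33,99,301 , 672 , 817 ]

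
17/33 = 17/33 = 0.52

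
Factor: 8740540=2^2  *5^1*101^1*4327^1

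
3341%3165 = 176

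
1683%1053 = 630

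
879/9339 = 293/3113 = 0.09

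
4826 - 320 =4506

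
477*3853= 1837881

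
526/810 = 263/405= 0.65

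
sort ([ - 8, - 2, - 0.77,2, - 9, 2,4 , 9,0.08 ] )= [ - 9, -8, - 2, - 0.77, 0.08, 2,2, 4,  9]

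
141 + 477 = 618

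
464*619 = 287216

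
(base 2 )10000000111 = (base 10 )1031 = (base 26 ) 1DH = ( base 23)1lj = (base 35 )tg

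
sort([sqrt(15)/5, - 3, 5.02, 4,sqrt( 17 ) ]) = [  -  3, sqrt(15 )/5, 4, sqrt( 17 ) , 5.02]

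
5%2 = 1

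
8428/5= 1685  +  3/5 = 1685.60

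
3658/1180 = 31/10 = 3.10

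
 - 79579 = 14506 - 94085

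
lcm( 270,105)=1890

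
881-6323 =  - 5442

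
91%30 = 1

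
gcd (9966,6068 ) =2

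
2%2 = 0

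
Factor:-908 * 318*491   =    -  2^3 * 3^1* 53^1*227^1*491^1 = -141773304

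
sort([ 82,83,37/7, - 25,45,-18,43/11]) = [ - 25,-18,43/11,37/7,45, 82,83 ]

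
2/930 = 1/465 = 0.00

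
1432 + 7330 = 8762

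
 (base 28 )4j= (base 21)65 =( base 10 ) 131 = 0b10000011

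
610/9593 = 610/9593 = 0.06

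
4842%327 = 264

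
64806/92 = 704 + 19/46 = 704.41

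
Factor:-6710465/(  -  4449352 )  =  2^(  -  3 )*5^1 * 457^(-1 ) * 1217^ (  -  1 )*1342093^1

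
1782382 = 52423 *34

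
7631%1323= 1016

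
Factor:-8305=-5^1*11^1*151^1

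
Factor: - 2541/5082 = -1/2 = - 2^(-1)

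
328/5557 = 328/5557 = 0.06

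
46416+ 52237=98653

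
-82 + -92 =-174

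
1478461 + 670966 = 2149427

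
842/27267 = 842/27267= 0.03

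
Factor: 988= 2^2*13^1*19^1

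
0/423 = 0 = 0.00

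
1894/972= 947/486 = 1.95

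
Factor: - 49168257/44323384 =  - 2^( - 3)*3^1*7^(-1)*19^1*61^1*79^1*179^1 * 791489^( - 1) 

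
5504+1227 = 6731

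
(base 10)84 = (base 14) 60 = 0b1010100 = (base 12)70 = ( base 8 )124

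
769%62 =25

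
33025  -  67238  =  -34213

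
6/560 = 3/280 =0.01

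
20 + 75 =95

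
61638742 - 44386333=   17252409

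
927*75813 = 70278651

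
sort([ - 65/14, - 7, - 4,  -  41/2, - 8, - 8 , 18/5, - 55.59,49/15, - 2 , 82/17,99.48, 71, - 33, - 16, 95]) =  [ - 55.59, - 33, - 41/2, - 16,  -  8, -8,  -  7, - 65/14, - 4, - 2, 49/15, 18/5,82/17 , 71,95,99.48] 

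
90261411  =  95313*947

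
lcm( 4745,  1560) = 113880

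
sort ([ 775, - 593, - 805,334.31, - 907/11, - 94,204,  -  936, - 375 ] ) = [ - 936,-805, - 593,-375, - 94, - 907/11,204, 334.31 , 775 ]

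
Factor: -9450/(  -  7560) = 2^ ( - 2 ) * 5^1  =  5/4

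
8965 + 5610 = 14575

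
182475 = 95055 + 87420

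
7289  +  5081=12370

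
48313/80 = 603 + 73/80 = 603.91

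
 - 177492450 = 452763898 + -630256348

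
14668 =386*38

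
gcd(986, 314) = 2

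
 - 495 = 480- 975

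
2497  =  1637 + 860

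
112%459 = 112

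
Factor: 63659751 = 3^1*21219917^1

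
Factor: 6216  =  2^3*3^1 * 7^1*37^1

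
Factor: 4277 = 7^1*13^1*47^1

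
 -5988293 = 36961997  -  42950290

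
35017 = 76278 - 41261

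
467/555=467/555=0.84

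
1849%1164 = 685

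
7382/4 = 3691/2 = 1845.50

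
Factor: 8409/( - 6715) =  -3^1*5^ ( - 1 ) * 17^( - 1)*79^ ( - 1 )*2803^1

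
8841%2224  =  2169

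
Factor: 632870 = 2^1 * 5^1*7^1*9041^1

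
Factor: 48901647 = 3^1 * 3167^1*5147^1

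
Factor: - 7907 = -7907^1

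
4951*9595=47504845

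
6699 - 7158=-459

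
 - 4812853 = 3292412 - 8105265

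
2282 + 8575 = 10857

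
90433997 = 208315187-117881190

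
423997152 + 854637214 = 1278634366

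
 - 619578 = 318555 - 938133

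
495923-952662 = -456739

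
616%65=31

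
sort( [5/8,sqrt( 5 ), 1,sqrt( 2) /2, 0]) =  [0, 5/8,  sqrt ( 2 ) /2,1,sqrt(5) ] 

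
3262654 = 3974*821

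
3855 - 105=3750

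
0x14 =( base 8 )24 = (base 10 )20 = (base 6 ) 32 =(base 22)k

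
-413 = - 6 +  - 407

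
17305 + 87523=104828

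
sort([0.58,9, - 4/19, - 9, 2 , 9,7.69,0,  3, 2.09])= [ - 9, - 4/19,0,0.58,2, 2.09, 3, 7.69 , 9,9] 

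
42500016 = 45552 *933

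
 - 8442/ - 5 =1688 + 2/5 = 1688.40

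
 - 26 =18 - 44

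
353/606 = 353/606 = 0.58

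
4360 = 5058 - 698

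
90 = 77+13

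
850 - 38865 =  - 38015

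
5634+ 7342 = 12976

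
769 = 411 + 358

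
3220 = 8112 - 4892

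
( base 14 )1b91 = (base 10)5027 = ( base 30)5HH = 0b1001110100011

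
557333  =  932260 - 374927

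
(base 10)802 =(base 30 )QM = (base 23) 1bk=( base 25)172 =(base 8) 1442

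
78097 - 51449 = 26648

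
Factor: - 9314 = -2^1 * 4657^1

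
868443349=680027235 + 188416114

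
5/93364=5/93364 = 0.00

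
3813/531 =1271/177 = 7.18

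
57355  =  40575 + 16780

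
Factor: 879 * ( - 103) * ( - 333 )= 30148821 = 3^3*37^1*103^1*293^1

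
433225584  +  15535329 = 448760913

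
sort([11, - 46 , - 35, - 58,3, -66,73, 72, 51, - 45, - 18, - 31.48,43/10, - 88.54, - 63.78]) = [-88.54, - 66,- 63.78, -58, - 46,  -  45, - 35, - 31.48, - 18,3, 43/10,11,51, 72,73 ] 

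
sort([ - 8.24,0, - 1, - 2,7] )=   [-8.24,-2, - 1 , 0,7]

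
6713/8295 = 959/1185 = 0.81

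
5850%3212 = 2638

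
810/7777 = 810/7777 =0.10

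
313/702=313/702 = 0.45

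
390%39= 0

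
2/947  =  2/947 = 0.00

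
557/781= 557/781 =0.71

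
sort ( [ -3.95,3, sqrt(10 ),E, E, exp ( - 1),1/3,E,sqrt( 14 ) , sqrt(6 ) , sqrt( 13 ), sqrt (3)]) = [ - 3.95, 1/3,exp ( - 1 ), sqrt( 3 ), sqrt(6) , E,E,E,3,sqrt ( 10),sqrt(13 ), sqrt( 14)] 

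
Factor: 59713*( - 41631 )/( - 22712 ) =2485911903/22712 = 2^( - 3) * 3^1*17^(- 1) * 167^(-1 ) * 211^1*283^1*13877^1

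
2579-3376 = -797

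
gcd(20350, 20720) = 370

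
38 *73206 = 2781828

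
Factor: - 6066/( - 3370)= 9/5 = 3^2*5^ ( - 1) 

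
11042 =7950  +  3092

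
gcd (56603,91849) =1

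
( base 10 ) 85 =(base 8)125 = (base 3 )10011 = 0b1010101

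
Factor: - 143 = -11^1*13^1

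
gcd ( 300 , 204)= 12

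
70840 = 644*110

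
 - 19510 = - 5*3902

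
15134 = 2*7567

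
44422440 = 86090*516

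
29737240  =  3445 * 8632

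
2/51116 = 1/25558  =  0.00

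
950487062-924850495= 25636567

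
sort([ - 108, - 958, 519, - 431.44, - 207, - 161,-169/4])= [  -  958, - 431.44, - 207,- 161, - 108, - 169/4,  519]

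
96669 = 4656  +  92013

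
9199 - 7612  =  1587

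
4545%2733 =1812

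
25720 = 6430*4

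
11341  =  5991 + 5350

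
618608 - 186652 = 431956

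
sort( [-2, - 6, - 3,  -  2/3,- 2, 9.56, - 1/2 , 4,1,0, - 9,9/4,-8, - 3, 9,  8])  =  [ - 9, - 8, - 6, - 3, - 3, - 2,- 2, - 2/3, - 1/2,0,1, 9/4,4,8,9,9.56 ]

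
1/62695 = 1/62695 = 0.00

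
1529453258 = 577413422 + 952039836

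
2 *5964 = 11928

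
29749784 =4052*7342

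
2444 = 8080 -5636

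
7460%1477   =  75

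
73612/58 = 1269 + 5/29 = 1269.17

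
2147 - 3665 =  - 1518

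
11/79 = 11/79  =  0.14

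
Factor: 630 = 2^1*3^2*5^1*7^1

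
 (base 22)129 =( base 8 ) 1031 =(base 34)FR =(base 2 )1000011001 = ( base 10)537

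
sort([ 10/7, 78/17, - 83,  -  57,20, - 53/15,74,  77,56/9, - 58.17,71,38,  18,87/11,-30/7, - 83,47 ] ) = [-83 , - 83, - 58.17, - 57, - 30/7,-53/15, 10/7,78/17,56/9, 87/11, 18,20,38 , 47,71,74, 77 ] 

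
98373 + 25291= 123664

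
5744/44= 1436/11= 130.55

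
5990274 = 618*9693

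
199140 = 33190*6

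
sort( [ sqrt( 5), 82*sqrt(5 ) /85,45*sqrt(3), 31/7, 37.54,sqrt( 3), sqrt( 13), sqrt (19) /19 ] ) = [sqrt( 19 )/19, sqrt( 3 ),82*sqrt( 5 ) /85, sqrt (5 ), sqrt(13),31/7, 37.54, 45 * sqrt( 3)]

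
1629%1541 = 88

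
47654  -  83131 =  - 35477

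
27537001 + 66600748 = 94137749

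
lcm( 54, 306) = 918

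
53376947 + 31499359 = 84876306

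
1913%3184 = 1913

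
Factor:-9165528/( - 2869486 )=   4582764/1434743=2^2 *3^3*42433^1*1434743^( - 1 ) 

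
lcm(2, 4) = 4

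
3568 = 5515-1947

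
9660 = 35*276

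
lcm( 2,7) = 14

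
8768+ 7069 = 15837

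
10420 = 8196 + 2224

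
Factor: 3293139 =3^1 * 107^1*10259^1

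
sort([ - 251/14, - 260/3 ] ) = [ - 260/3 , - 251/14] 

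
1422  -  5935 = -4513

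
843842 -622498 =221344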